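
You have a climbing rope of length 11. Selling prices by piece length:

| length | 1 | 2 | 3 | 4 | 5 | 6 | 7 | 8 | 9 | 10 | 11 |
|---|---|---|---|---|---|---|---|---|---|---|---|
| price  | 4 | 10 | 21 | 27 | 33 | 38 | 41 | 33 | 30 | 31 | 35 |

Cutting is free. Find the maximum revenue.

Consider every possible first cut. R[k] is the best of p[i]+R[k−i] over all sellable i≤k.
R[1] = 4
R[2] = 10
R[3] = 21
R[4] = 27
R[5] = 33
R[6] = 42  (first piece 3, then R[3]=21)
R[7] = 48  (first piece 3, then R[4]=27)
R[8] = 54  (first piece 3, then R[5]=33)
R[9] = 63  (first piece 3, then R[6]=42)
R[10] = 69  (first piece 3, then R[7]=48)
R[11] = 75  (first piece 3, then R[8]=54)
One optimal cutting: 5 + 3 + 3 → €33 + €21 + €21 = €75.

75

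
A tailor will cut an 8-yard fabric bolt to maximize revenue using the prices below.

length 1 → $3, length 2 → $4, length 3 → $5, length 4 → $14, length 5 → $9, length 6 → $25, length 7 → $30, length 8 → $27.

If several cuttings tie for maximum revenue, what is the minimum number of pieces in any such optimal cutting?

2

Build r[k] bottom-up: r[k] = max over allowed piece i of (p[i] + r[k−i]).
r[1] = 3
r[2] = max(3+3, 4+0) = 6
r[3] = max(3+6, 4+3, 5+0) = 9
r[4] = max(3+9, 4+6, 5+3, 14+0) = 14
r[5] = max(3+14, 4+9, 5+6, 14+3, 9+0) = 17
r[6] = max(3+17, 4+14, 5+9, 14+6, 9+3, 25+0) = 25
r[7] = max(3+25, 4+17, 5+14, …, 25+3, 30+0) = 30
r[8] = max(3+30, 4+25, 5+17, …, 30+3, 27+0) = 33
Maximum revenue is $33.
Now minimize piece count subject to staying optimal: for each k, pieces[k] = 1 + min over i with p[i]+r[k−i]=r[k] of pieces[k−i].
pieces[5] = 2
pieces[6] = 1
pieces[7] = 1
pieces[8] = 2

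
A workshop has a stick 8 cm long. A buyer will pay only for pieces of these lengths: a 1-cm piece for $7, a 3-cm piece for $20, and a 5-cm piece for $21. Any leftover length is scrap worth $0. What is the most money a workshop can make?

Let best[k] be the best obtainable value from length k. For each k, try every first piece i and keep the best of price[i] + best[k−i].
best[1] = 7
best[2] = 14  (first piece 1, then best[1]=7)
best[3] = 21  (first piece 1, then best[2]=14)
best[4] = 28  (first piece 1, then best[3]=21)
best[5] = 35  (first piece 1, then best[4]=28)
best[6] = 42  (first piece 1, then best[5]=35)
best[7] = 49  (first piece 1, then best[6]=42)
best[8] = 56  (first piece 1, then best[7]=49)
One optimal cutting: 1 + 1 + 1 + 1 + 1 + 1 + 1 + 1 → $56.

56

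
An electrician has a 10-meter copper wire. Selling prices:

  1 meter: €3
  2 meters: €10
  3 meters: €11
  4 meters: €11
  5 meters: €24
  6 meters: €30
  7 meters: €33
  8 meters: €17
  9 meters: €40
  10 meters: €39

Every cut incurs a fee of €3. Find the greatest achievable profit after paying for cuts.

45

Build r[k] bottom-up: r[k] = max over allowed piece i of (p[i] + r[k−i]) − 3 per cut.
r[1] = 3
r[2] = max(3+3-3, 10+0) = 10
r[3] = max(3+10-3, 10+3-3, 11+0) = 11
r[4] = max(3+11-3, 10+10-3, 11+3-3, 11+0) = 17
r[5] = max(3+17-3, 10+11-3, 11+10-3, 11+3-3, 24+0) = 24
r[6] = max(3+24-3, 10+17-3, 11+11-3, 11+10-3, 24+3-3, 30+0) = 30
r[7] = max(3+30-3, 10+24-3, 11+17-3, …, 30+3-3, 33+0) = 33
r[8] = max(3+33-3, 10+30-3, 11+24-3, …, 33+3-3, 17+0) = 37
r[9] = max(3+37-3, 10+33-3, 11+30-3, …, 17+3-3, 40+0) = 40
r[10] = max(3+40-3, 10+37-3, 11+33-3, …, 40+3-3, 39+0) = 45
One optimal plan: pieces 5 + 5 (1 cut) → €48 − €3 = €45.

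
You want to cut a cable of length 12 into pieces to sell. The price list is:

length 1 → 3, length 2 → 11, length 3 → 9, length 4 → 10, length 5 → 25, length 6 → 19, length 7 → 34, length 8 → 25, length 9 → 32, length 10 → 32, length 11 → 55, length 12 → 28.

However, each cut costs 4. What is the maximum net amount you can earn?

Let r[k] be the best obtainable value from length k. For each k, try every first piece i and keep the best of price[i] + r[k−i] minus the 4 cut fee when i<k.
r[1] = 3
r[2] = max(3+3-4, 11+0) = 11
r[3] = max(3+11-4, 11+3-4, 9+0) = 10
r[4] = max(3+10-4, 11+11-4, 9+3-4, 10+0) = 18
r[5] = max(3+18-4, 11+10-4, 9+11-4, 10+3-4, 25+0) = 25
r[6] = max(3+25-4, 11+18-4, 9+10-4, 10+11-4, 25+3-4, 19+0) = 25
r[7] = max(3+25-4, 11+25-4, 9+18-4, …, 19+3-4, 34+0) = 34
r[8] = max(3+34-4, 11+25-4, 9+25-4, …, 34+3-4, 25+0) = 33
r[9] = max(3+33-4, 11+34-4, 9+25-4, …, 25+3-4, 32+0) = 41
r[10] = max(3+41-4, 11+33-4, 9+34-4, …, 32+3-4, 32+0) = 46
r[11] = max(3+46-4, 11+41-4, 9+33-4, …, 32+3-4, 55+0) = 55
r[12] = max(3+55-4, 11+46-4, 9+41-4, …, 55+3-4, 28+0) = 55
One optimal plan: pieces 7 + 5 (1 cut) → 59 − 4 = 55.

55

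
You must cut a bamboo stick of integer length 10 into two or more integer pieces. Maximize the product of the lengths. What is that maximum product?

Define P[k] = max over 1≤i<k of i · max(k−i, P[k−i]); the inner max lets the remainder stay uncut if that's better.
Small cases: P[2]=1, P[3]=2, P[4]=4, P[5]=6.
P[6] = 3*max(3,2) = 3*3 = 9
P[7] = 2*max(5,6) = 2*6 = 12
P[8] = 2*max(6,9) = 2*9 = 18
P[9] = 3*max(6,9) = 3*9 = 27
P[10] = 2*max(8,18) = 2*18 = 36
One optimal split: 3 + 3 + 2 + 2; product 3*3*2*2 = 36.

36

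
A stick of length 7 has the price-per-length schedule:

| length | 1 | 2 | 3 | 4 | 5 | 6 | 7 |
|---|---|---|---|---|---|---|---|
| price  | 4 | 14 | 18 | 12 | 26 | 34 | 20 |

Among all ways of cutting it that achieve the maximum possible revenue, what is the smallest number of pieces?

3

Let r[k] be the best obtainable value from length k. For each k, try every first piece i and keep the best of price[i] + r[k−i].
r[1] = 4
r[2] = max(4+4, 14+0) = 14
r[3] = max(4+14, 14+4, 18+0) = 18
r[4] = max(4+18, 14+14, 18+4, 12+0) = 28
r[5] = max(4+28, 14+18, 18+14, 12+4, 26+0) = 32
r[6] = max(4+32, 14+28, 18+18, 12+14, 26+4, 34+0) = 42
r[7] = max(4+42, 14+32, 18+28, …, 34+4, 20+0) = 46
Maximum revenue is €46.
Now minimize piece count subject to staying optimal: for each k, pieces[k] = 1 + min over i with p[i]+r[k−i]=r[k] of pieces[k−i].
pieces[4] = 2
pieces[5] = 2
pieces[6] = 3
pieces[7] = 3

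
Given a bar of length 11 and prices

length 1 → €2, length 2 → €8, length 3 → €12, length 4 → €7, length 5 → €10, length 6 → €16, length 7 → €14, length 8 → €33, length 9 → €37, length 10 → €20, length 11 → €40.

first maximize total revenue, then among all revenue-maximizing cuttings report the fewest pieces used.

2

Build r[k] bottom-up: r[k] = max over allowed piece i of (p[i] + r[k−i]).
r[1] = 2
r[2] = max(2+2, 8+0) = 8
r[3] = max(2+8, 8+2, 12+0) = 12
r[4] = max(2+12, 8+8, 12+2, 7+0) = 16
r[5] = max(2+16, 8+12, 12+8, 7+2, 10+0) = 20
r[6] = max(2+20, 8+16, 12+12, 7+8, 10+2, 16+0) = 24
r[7] = max(2+24, 8+20, 12+16, …, 16+2, 14+0) = 28
r[8] = max(2+28, 8+24, 12+20, …, 14+2, 33+0) = 33
r[9] = max(2+33, 8+28, 12+24, …, 33+2, 37+0) = 37
r[10] = max(2+37, 8+33, 12+28, …, 37+2, 20+0) = 41
r[11] = max(2+41, 8+37, 12+33, …, 20+2, 40+0) = 45
Maximum revenue is €45.
Now minimize piece count subject to staying optimal: for each k, pieces[k] = 1 + min over i with p[i]+r[k−i]=r[k] of pieces[k−i].
pieces[8] = 1
pieces[9] = 1
pieces[10] = 2
pieces[11] = 2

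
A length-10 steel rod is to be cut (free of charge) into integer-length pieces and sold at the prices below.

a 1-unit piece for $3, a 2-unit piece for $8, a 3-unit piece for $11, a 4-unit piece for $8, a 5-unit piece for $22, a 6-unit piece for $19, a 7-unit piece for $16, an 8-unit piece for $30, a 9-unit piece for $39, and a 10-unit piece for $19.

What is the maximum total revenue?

44

Consider every possible first cut. R[k] is the best of p[i]+R[k−i] over all sellable i≤k.
R[1] = 3
R[2] = max(3+3, 8+0) = 8
R[3] = max(3+8, 8+3, 11+0) = 11
R[4] = max(3+11, 8+8, 11+3, 8+0) = 16
R[5] = max(3+16, 8+11, 11+8, 8+3, 22+0) = 22
R[6] = max(3+22, 8+16, 11+11, 8+8, 22+3, 19+0) = 25
R[7] = max(3+25, 8+22, 11+16, …, 19+3, 16+0) = 30
R[8] = max(3+30, 8+25, 11+22, …, 16+3, 30+0) = 33
R[9] = max(3+33, 8+30, 11+25, …, 30+3, 39+0) = 39
R[10] = max(3+39, 8+33, 11+30, …, 39+3, 19+0) = 44
One optimal cutting: 5 + 5 → $22 + $22 = $44.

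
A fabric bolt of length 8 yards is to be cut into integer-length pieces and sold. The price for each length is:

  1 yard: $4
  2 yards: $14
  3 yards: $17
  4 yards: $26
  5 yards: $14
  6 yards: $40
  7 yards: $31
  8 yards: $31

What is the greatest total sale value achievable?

Consider every possible first cut. best[k] is the best of p[i]+best[k−i] over all sellable i≤k.
best[1] = 4
best[2] = 14
best[3] = 18  (first piece 1, then best[2]=14)
best[4] = 28  (first piece 2, then best[2]=14)
best[5] = 32  (first piece 1, then best[4]=28)
best[6] = 42  (first piece 2, then best[4]=28)
best[7] = 46  (first piece 1, then best[6]=42)
best[8] = 56  (first piece 2, then best[6]=42)
One optimal cutting: 2 + 2 + 2 + 2 → $14 + $14 + $14 + $14 = $56.

56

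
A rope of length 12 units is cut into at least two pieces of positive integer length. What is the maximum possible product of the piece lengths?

81

Define m[k] = max over 1≤i<k of i · max(k−i, m[k−i]); the inner max lets the remainder stay uncut if that's better.
m[2] = 1·max(1,0) = 1·1 = 1
m[3] = max(1·2, 2·1) = 2
m[4] = max(1·3, 2·2, 3·1) = 4
m[5] = max(1·4, 2·3, 3·2, 4·1) = 6
m[6] = max(1·6, 2·4, 3·3, 4·2, 5·1) = 9
m[7] = max(1·9, 2·6, 3·4, 4·3, 5·2, 6·1) = 12
m[8] = max(1·12, 2·9, 3·6, …, 6·2, 7·1) = 18
m[9] = max(1·18, 2·12, 3·9, …, 7·2, 8·1) = 27
m[10] = max(1·27, 2·18, 3·12, …, 8·2, 9·1) = 36
m[11] = max(1·36, 2·27, 3·18, …, 9·2, 10·1) = 54
m[12] = max(1·54, 2·36, 3·27, …, 10·2, 11·1) = 81
One optimal split: 3 + 3 + 3 + 3; product 3·3·3·3 = 81.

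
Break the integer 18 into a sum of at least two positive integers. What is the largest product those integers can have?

Define f[k] = max over 1≤i<k of i · max(k−i, f[k−i]); the inner max lets the remainder stay uncut if that's better.
f[2] = 1×max(1,0) = 1×1 = 1
f[3] = 1×max(2,1) = 1×2 = 2
f[4] = 2×max(2,1) = 2×2 = 4
f[5] = 2×max(3,2) = 2×3 = 6
f[6] = 3×max(3,2) = 3×3 = 9
f[7] = 2×max(5,6) = 2×6 = 12
f[8] = 2×max(6,9) = 2×9 = 18
f[9] = 3×max(6,9) = 3×9 = 27
f[10] = 2×max(8,18) = 2×18 = 36
f[11] = 2×max(9,27) = 2×27 = 54
f[12] = 3×max(9,27) = 3×27 = 81
f[13] = 2×max(11,54) = 2×54 = 108
f[14] = 2×max(12,81) = 2×81 = 162
f[15] = 3×max(12,81) = 3×81 = 243
f[16] = 2×max(14,162) = 2×162 = 324
f[17] = 2×max(15,243) = 2×243 = 486
f[18] = 3×max(15,243) = 3×243 = 729
One optimal split: 3 + 3 + 3 + 3 + 3 + 3; product 3×3×3×3×3×3 = 729.

729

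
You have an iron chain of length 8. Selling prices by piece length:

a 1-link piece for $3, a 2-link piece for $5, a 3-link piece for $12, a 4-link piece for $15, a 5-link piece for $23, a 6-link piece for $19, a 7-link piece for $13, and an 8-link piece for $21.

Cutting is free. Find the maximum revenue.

Consider every possible first cut. best[k] is the best of p[i]+best[k−i] over all sellable i≤k.
best[1] = 3
best[2] = 6  (first piece 1, then best[1]=3)
best[3] = 12
best[4] = 15  (first piece 1, then best[3]=12)
best[5] = 23
best[6] = 26  (first piece 1, then best[5]=23)
best[7] = 29  (first piece 1, then best[6]=26)
best[8] = 35  (first piece 3, then best[5]=23)
One optimal cutting: 5 + 3 → $23 + $12 = $35.

35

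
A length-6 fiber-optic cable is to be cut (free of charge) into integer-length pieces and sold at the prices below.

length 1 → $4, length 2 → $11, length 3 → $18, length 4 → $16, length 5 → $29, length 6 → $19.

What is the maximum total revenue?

Let v[k] be the best obtainable value from length k. For each k, try every first piece i and keep the best of price[i] + v[k−i].
v[1] = 4
v[2] = max(4+4, 11+0) = 11
v[3] = max(4+11, 11+4, 18+0) = 18
v[4] = max(4+18, 11+11, 18+4, 16+0) = 22
v[5] = max(4+22, 11+18, 18+11, 16+4, 29+0) = 29
v[6] = max(4+29, 11+22, 18+18, 16+11, 29+4, 19+0) = 36
One optimal cutting: 3 + 3 → $18 + $18 = $36.

36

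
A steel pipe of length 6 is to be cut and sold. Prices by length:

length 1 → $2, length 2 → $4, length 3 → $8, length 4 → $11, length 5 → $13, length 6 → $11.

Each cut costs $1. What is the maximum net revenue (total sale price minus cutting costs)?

15

Let v[k] be the best obtainable value from length k. For each k, try every first piece i and keep the best of price[i] + v[k−i] minus the 1 cut fee when i<k.
v[1] = 2
v[2] = 4
v[3] = 8
v[4] = 11
v[5] = 13
v[6] = 15  (first piece 3, then v[3]=8)
One optimal plan: pieces 3 + 3 (1 cut) → $16 − $1 = $15.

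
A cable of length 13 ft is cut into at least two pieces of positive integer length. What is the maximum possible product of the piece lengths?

108

Let prod[k] be the best product for length k (with at least one cut). For each first piece i, the rest contributes max(k−i, prod[k−i]).
Small cases: prod[2]=1, prod[3]=2, prod[4]=4, prod[5]=6, prod[6]=9, prod[7]=12, prod[8]=18.
prod[9] = 3×max(6,9) = 3×9 = 27
prod[10] = 2×max(8,18) = 2×18 = 36
prod[11] = 2×max(9,27) = 2×27 = 54
prod[12] = 3×max(9,27) = 3×27 = 81
prod[13] = 2×max(11,54) = 2×54 = 108
One optimal split: 3 + 3 + 3 + 2 + 2; product 3×3×3×2×2 = 108.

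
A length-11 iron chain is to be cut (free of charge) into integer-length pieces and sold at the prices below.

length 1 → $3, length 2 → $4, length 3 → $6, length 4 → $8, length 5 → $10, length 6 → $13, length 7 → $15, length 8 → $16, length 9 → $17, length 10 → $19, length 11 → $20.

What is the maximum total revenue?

Let v[k] be the best obtainable value from length k. For each k, try every first piece i and keep the best of price[i] + v[k−i].
v[1] = 3
v[2] = max(3+3, 4+0) = 6
v[3] = max(3+6, 4+3, 6+0) = 9
v[4] = max(3+9, 4+6, 6+3, 8+0) = 12
v[5] = max(3+12, 4+9, 6+6, 8+3, 10+0) = 15
v[6] = max(3+15, 4+12, 6+9, 8+6, 10+3, 13+0) = 18
v[7] = max(3+18, 4+15, 6+12, …, 13+3, 15+0) = 21
v[8] = max(3+21, 4+18, 6+15, …, 15+3, 16+0) = 24
v[9] = max(3+24, 4+21, 6+18, …, 16+3, 17+0) = 27
v[10] = max(3+27, 4+24, 6+21, …, 17+3, 19+0) = 30
v[11] = max(3+30, 4+27, 6+24, …, 19+3, 20+0) = 33
One optimal cutting: 1 + 1 + 1 + 1 + 1 + 1 + 1 + 1 + 1 + 1 + 1 → $3 + $3 + $3 + $3 + $3 + $3 + $3 + $3 + $3 + $3 + $3 = $33.

33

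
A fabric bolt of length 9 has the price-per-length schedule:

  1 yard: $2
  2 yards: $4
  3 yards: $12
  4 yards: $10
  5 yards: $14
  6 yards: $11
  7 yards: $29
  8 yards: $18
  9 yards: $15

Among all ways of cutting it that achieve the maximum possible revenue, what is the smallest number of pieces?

3

Build r[k] bottom-up: r[k] = max over allowed piece i of (p[i] + r[k−i]).
r[1] = 2
r[2] = max(2+2, 4+0) = 4
r[3] = max(2+4, 4+2, 12+0) = 12
r[4] = max(2+12, 4+4, 12+2, 10+0) = 14
r[5] = max(2+14, 4+12, 12+4, 10+2, 14+0) = 16
r[6] = max(2+16, 4+14, 12+12, 10+4, 14+2, 11+0) = 24
r[7] = max(2+24, 4+16, 12+14, …, 11+2, 29+0) = 29
r[8] = max(2+29, 4+24, 12+16, …, 29+2, 18+0) = 31
r[9] = max(2+31, 4+29, 12+24, …, 18+2, 15+0) = 36
Maximum revenue is $36.
Now minimize piece count subject to staying optimal: for each k, pieces[k] = 1 + min over i with p[i]+r[k−i]=r[k] of pieces[k−i].
pieces[6] = 2
pieces[7] = 1
pieces[8] = 2
pieces[9] = 3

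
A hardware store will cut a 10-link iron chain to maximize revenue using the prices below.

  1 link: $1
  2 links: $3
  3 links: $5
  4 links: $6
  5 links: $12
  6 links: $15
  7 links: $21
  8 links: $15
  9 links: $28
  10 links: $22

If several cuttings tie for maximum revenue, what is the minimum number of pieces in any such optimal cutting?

2

Build r[k] bottom-up: r[k] = max over allowed piece i of (p[i] + r[k−i]).
r[1] = 1
r[2] = max(1+1, 3+0) = 3
r[3] = max(1+3, 3+1, 5+0) = 5
r[4] = max(1+5, 3+3, 5+1, 6+0) = 6
r[5] = max(1+6, 3+5, 5+3, 6+1, 12+0) = 12
r[6] = max(1+12, 3+6, 5+5, 6+3, 12+1, 15+0) = 15
r[7] = max(1+15, 3+12, 5+6, …, 15+1, 21+0) = 21
r[8] = max(1+21, 3+15, 5+12, …, 21+1, 15+0) = 22
r[9] = max(1+22, 3+21, 5+15, …, 15+1, 28+0) = 28
r[10] = max(1+28, 3+22, 5+21, …, 28+1, 22+0) = 29
Maximum revenue is $29.
Now minimize piece count subject to staying optimal: for each k, pieces[k] = 1 + min over i with p[i]+r[k−i]=r[k] of pieces[k−i].
pieces[7] = 1
pieces[8] = 2
pieces[9] = 1
pieces[10] = 2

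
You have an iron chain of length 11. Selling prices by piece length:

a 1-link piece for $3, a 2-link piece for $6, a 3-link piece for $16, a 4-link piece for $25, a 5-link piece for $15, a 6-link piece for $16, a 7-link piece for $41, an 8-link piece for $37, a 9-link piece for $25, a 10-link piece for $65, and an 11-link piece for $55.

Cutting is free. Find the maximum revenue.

Consider every possible first cut. R[k] is the best of p[i]+R[k−i] over all sellable i≤k.
R[1] = 3
R[2] = 6  (first piece 1, then R[1]=3)
R[3] = 16
R[4] = 25
R[5] = 28  (first piece 1, then R[4]=25)
R[6] = 32  (first piece 3, then R[3]=16)
R[7] = 41  (first piece 3, then R[4]=25)
R[8] = 50  (first piece 4, then R[4]=25)
R[9] = 53  (first piece 1, then R[8]=50)
R[10] = 65
R[11] = 68  (first piece 1, then R[10]=65)
One optimal cutting: 10 + 1 → $65 + $3 = $68.

68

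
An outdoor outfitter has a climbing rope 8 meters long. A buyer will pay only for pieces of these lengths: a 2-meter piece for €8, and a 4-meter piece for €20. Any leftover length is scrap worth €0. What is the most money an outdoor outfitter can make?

Consider every possible first cut. best[k] is the best of p[i]+best[k−i] over all sellable i≤k.
best[1] = 0
best[2] = 8
best[3] = 8
best[4] = max(8+8, 20+0) = 20
best[5] = max(8+8, 20+0) = 20
best[6] = max(8+20, 20+8) = 28
best[7] = max(8+20, 20+8) = 28
best[8] = max(8+28, 20+20) = 40
One optimal cutting: 4 + 4 → €40.

40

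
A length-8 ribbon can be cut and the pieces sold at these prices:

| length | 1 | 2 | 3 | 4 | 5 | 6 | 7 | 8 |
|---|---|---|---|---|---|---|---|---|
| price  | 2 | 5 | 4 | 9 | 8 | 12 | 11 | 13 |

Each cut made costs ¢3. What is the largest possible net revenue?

15

Let r[k] be the best obtainable value from length k. For each k, try every first piece i and keep the best of price[i] + r[k−i] minus the 3 cut fee when i<k.
r[1] = 2
r[2] = 5
r[3] = 4  (first piece 1, then r[2]=5)
r[4] = 9
r[5] = 8  (first piece 1, then r[4]=9)
r[6] = 12
r[7] = 11  (first piece 1, then r[6]=12)
r[8] = 15  (first piece 4, then r[4]=9)
One optimal plan: pieces 4 + 4 (1 cut) → ¢18 − ¢3 = ¢15.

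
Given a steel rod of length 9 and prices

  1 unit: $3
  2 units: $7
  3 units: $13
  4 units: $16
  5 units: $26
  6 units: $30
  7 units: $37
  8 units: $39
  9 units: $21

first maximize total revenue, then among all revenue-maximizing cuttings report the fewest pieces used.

2

Build r[k] bottom-up: r[k] = max over allowed piece i of (p[i] + r[k−i]).
r[1] = 3
r[2] = 7
r[3] = 13
r[4] = 16  (first piece 1, then r[3]=13)
r[5] = 26
r[6] = 30
r[7] = 37
r[8] = 40  (first piece 1, then r[7]=37)
r[9] = 44  (first piece 2, then r[7]=37)
Maximum revenue is $44.
Now minimize piece count subject to staying optimal: for each k, pieces[k] = 1 + min over i with p[i]+r[k−i]=r[k] of pieces[k−i].
pieces[6] = 1
pieces[7] = 1
pieces[8] = 2
pieces[9] = 2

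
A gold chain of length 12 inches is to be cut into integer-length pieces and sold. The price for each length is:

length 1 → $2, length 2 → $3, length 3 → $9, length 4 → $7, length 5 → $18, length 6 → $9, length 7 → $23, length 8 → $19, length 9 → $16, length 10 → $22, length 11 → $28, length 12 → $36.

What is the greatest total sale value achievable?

Build r[k] bottom-up: r[k] = max over allowed piece i of (p[i] + r[k−i]).
r[1] = 2
r[2] = max(2+2, 3+0) = 4
r[3] = max(2+4, 3+2, 9+0) = 9
r[4] = max(2+9, 3+4, 9+2, 7+0) = 11
r[5] = max(2+11, 3+9, 9+4, 7+2, 18+0) = 18
r[6] = max(2+18, 3+11, 9+9, 7+4, 18+2, 9+0) = 20
r[7] = max(2+20, 3+18, 9+11, …, 9+2, 23+0) = 23
r[8] = max(2+23, 3+20, 9+18, …, 23+2, 19+0) = 27
r[9] = max(2+27, 3+23, 9+20, …, 19+2, 16+0) = 29
r[10] = max(2+29, 3+27, 9+23, …, 16+2, 22+0) = 36
r[11] = max(2+36, 3+29, 9+27, …, 22+2, 28+0) = 38
r[12] = max(2+38, 3+36, 9+29, …, 28+2, 36+0) = 41
One optimal cutting: 7 + 5 → $23 + $18 = $41.

41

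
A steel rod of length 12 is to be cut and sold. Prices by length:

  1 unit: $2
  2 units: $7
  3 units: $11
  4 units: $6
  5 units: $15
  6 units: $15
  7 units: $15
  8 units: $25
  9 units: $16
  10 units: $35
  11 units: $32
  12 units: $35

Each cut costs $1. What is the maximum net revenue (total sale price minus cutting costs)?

41

Consider every possible first cut. v[k] is the best of p[i]+v[k−i] over all sellable i≤k, charging 1 whenever i<k.
v[1] = 2
v[2] = 7
v[3] = 11
v[4] = 13  (first piece 2, then v[2]=7)
v[5] = 17  (first piece 2, then v[3]=11)
v[6] = 21  (first piece 3, then v[3]=11)
v[7] = 23  (first piece 2, then v[5]=17)
v[8] = 27  (first piece 2, then v[6]=21)
v[9] = 31  (first piece 3, then v[6]=21)
v[10] = 35
v[11] = 37  (first piece 2, then v[9]=31)
v[12] = 41  (first piece 2, then v[10]=35)
One optimal plan: pieces 10 + 2 (1 cut) → $42 − $1 = $41.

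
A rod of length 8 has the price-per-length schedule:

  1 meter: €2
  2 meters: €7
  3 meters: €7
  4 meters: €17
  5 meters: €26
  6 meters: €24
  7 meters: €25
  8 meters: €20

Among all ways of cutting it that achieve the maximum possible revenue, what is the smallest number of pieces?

Let r[k] be the best obtainable value from length k. For each k, try every first piece i and keep the best of price[i] + r[k−i].
r[1] = 2
r[2] = max(2+2, 7+0) = 7
r[3] = max(2+7, 7+2, 7+0) = 9
r[4] = max(2+9, 7+7, 7+2, 17+0) = 17
r[5] = max(2+17, 7+9, 7+7, 17+2, 26+0) = 26
r[6] = max(2+26, 7+17, 7+9, 17+7, 26+2, 24+0) = 28
r[7] = max(2+28, 7+26, 7+17, …, 24+2, 25+0) = 33
r[8] = max(2+33, 7+28, 7+26, …, 25+2, 20+0) = 35
Maximum revenue is €35.
Now minimize piece count subject to staying optimal: for each k, pieces[k] = 1 + min over i with p[i]+r[k−i]=r[k] of pieces[k−i].
pieces[5] = 1
pieces[6] = 2
pieces[7] = 2
pieces[8] = 3

3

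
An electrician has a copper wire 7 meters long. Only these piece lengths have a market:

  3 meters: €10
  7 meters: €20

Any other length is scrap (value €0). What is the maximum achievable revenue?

20

Consider every possible first cut. best[k] is the best of p[i]+best[k−i] over all sellable i≤k.
best[1] = 0
best[2] = 0
best[3] = 10
best[4] = 10
best[5] = 10
best[6] = 20  (first piece 3, then best[3]=10)
best[7] = max(10+10, 20+0) = 20
One optimal cutting: pieces 3 + 3 with 1 meter of scrap → €20.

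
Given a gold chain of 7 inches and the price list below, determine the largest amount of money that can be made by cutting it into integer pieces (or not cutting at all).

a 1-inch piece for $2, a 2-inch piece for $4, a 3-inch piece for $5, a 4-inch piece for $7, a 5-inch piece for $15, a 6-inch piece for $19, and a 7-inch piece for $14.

Let r[k] be the best obtainable value from length k. For each k, try every first piece i and keep the best of price[i] + r[k−i].
r[1] = 2
r[2] = max(2+2, 4+0) = 4
r[3] = max(2+4, 4+2, 5+0) = 6
r[4] = max(2+6, 4+4, 5+2, 7+0) = 8
r[5] = max(2+8, 4+6, 5+4, 7+2, 15+0) = 15
r[6] = max(2+15, 4+8, 5+6, 7+4, 15+2, 19+0) = 19
r[7] = max(2+19, 4+15, 5+8, …, 19+2, 14+0) = 21
One optimal cutting: 6 + 1 → $19 + $2 = $21.

21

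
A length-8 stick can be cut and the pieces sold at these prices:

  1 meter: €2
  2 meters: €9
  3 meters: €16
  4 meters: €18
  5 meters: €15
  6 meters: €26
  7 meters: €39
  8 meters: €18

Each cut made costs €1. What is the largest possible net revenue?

40

Let v[k] be the best obtainable value from length k. For each k, try every first piece i and keep the best of price[i] + v[k−i] minus the 1 cut fee when i<k.
v[1] = 2
v[2] = max(2+2-1, 9+0) = 9
v[3] = max(2+9-1, 9+2-1, 16+0) = 16
v[4] = max(2+16-1, 9+9-1, 16+2-1, 18+0) = 18
v[5] = max(2+18-1, 9+16-1, 16+9-1, 18+2-1, 15+0) = 24
v[6] = max(2+24-1, 9+18-1, 16+16-1, 18+9-1, 15+2-1, 26+0) = 31
v[7] = max(2+31-1, 9+24-1, 16+18-1, …, 26+2-1, 39+0) = 39
v[8] = max(2+39-1, 9+31-1, 16+24-1, …, 39+2-1, 18+0) = 40
One optimal plan: pieces 7 + 1 (1 cut) → €41 − €1 = €40.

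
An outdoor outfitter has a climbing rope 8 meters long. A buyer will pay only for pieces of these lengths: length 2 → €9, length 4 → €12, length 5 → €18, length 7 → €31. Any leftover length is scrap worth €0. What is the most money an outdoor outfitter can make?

Let r[k] be the best obtainable value from length k. For each k, try every first piece i and keep the best of price[i] + r[k−i].
r[1] = 0
r[2] = 9
r[3] = 9
r[4] = max(9+9, 12+0) = 18
r[5] = max(9+9, 12+0, 18+0) = 18
r[6] = max(9+18, 12+9, 18+0) = 27
r[7] = max(9+18, 12+9, 18+9, 31+0) = 31
r[8] = max(9+27, 12+18, 18+9, 31+0) = 36
One optimal cutting: 2 + 2 + 2 + 2 → €36.

36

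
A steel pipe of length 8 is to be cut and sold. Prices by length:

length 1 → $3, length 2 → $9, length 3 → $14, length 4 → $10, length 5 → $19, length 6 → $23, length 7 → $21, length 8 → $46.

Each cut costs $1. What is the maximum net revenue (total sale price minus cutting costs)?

46

Consider every possible first cut. net[k] is the best of p[i]+net[k−i] over all sellable i≤k, charging 1 whenever i<k.
net[1] = 3
net[2] = 9
net[3] = 14
net[4] = 17  (first piece 2, then net[2]=9)
net[5] = 22  (first piece 2, then net[3]=14)
net[6] = 27  (first piece 3, then net[3]=14)
net[7] = 30  (first piece 2, then net[5]=22)
net[8] = 46
Best is to make no cuts and sell whole for $46.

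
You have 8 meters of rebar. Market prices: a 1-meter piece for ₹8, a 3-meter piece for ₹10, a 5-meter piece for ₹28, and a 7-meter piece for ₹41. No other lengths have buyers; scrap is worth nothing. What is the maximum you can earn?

Consider every possible first cut. r[k] is the best of p[i]+r[k−i] over all sellable i≤k.
r[1] = 8
r[2] = 16  (first piece 1, then r[1]=8)
r[3] = 24  (first piece 1, then r[2]=16)
r[4] = 32  (first piece 1, then r[3]=24)
r[5] = 40  (first piece 1, then r[4]=32)
r[6] = 48  (first piece 1, then r[5]=40)
r[7] = 56  (first piece 1, then r[6]=48)
r[8] = 64  (first piece 1, then r[7]=56)
One optimal cutting: 1 + 1 + 1 + 1 + 1 + 1 + 1 + 1 → ₹64.

64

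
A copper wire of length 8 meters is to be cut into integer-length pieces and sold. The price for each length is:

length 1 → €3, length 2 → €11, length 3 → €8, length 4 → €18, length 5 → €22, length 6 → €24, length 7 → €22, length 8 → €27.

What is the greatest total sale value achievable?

44

Build v[k] bottom-up: v[k] = max over allowed piece i of (p[i] + v[k−i]).
v[1] = 3
v[2] = 11
v[3] = 14  (first piece 1, then v[2]=11)
v[4] = 22  (first piece 2, then v[2]=11)
v[5] = 25  (first piece 1, then v[4]=22)
v[6] = 33  (first piece 2, then v[4]=22)
v[7] = 36  (first piece 1, then v[6]=33)
v[8] = 44  (first piece 2, then v[6]=33)
One optimal cutting: 2 + 2 + 2 + 2 → €11 + €11 + €11 + €11 = €44.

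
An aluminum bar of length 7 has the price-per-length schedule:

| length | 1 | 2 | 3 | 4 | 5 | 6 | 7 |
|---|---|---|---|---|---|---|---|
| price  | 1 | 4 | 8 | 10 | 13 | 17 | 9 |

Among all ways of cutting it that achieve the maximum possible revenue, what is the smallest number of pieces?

Build r[k] bottom-up: r[k] = max over allowed piece i of (p[i] + r[k−i]).
r[1] = 1
r[2] = max(1+1, 4+0) = 4
r[3] = max(1+4, 4+1, 8+0) = 8
r[4] = max(1+8, 4+4, 8+1, 10+0) = 10
r[5] = max(1+10, 4+8, 8+4, 10+1, 13+0) = 13
r[6] = max(1+13, 4+10, 8+8, 10+4, 13+1, 17+0) = 17
r[7] = max(1+17, 4+13, 8+10, …, 17+1, 9+0) = 18
Maximum revenue is $18.
Now minimize piece count subject to staying optimal: for each k, pieces[k] = 1 + min over i with p[i]+r[k−i]=r[k] of pieces[k−i].
pieces[4] = 1
pieces[5] = 1
pieces[6] = 1
pieces[7] = 2

2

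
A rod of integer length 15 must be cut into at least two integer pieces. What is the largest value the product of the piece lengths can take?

243

Fill f[k] for k=2..15: at each k try every first piece i and multiply by the better of (k−i) uncut or f[k−i].
f[2] = 1·max(1,0) = 1·1 = 1
f[3] = 1·max(2,1) = 1·2 = 2
f[4] = 2·max(2,1) = 2·2 = 4
f[5] = 2·max(3,2) = 2·3 = 6
f[6] = 3·max(3,2) = 3·3 = 9
f[7] = 2·max(5,6) = 2·6 = 12
f[8] = 2·max(6,9) = 2·9 = 18
f[9] = 3·max(6,9) = 3·9 = 27
f[10] = 2·max(8,18) = 2·18 = 36
f[11] = 2·max(9,27) = 2·27 = 54
f[12] = 3·max(9,27) = 3·27 = 81
f[13] = 2·max(11,54) = 2·54 = 108
f[14] = 2·max(12,81) = 2·81 = 162
f[15] = 3·max(12,81) = 3·81 = 243
One optimal split: 3 + 3 + 3 + 3 + 3; product 3·3·3·3·3 = 243.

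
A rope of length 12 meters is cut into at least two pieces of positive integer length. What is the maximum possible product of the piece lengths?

Fill m[k] for k=2..12: at each k try every first piece i and multiply by the better of (k−i) uncut or m[k−i].
m[2] = 1×max(1,0) = 1×1 = 1
m[3] = max(1×2, 2×1) = 2
m[4] = max(1×3, 2×2, 3×1) = 4
m[5] = max(1×4, 2×3, 3×2, 4×1) = 6
m[6] = max(1×6, 2×4, 3×3, 4×2, 5×1) = 9
m[7] = max(1×9, 2×6, 3×4, 4×3, 5×2, 6×1) = 12
m[8] = max(1×12, 2×9, 3×6, …, 6×2, 7×1) = 18
m[9] = max(1×18, 2×12, 3×9, …, 7×2, 8×1) = 27
m[10] = max(1×27, 2×18, 3×12, …, 8×2, 9×1) = 36
m[11] = max(1×36, 2×27, 3×18, …, 9×2, 10×1) = 54
m[12] = max(1×54, 2×36, 3×27, …, 10×2, 11×1) = 81
One optimal split: 3 + 3 + 3 + 3; product 3×3×3×3 = 81.

81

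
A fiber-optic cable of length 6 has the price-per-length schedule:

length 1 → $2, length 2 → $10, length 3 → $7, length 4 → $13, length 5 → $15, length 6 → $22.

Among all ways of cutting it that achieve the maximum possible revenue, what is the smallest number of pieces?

3

Let r[k] be the best obtainable value from length k. For each k, try every first piece i and keep the best of price[i] + r[k−i].
r[1] = 2
r[2] = max(2+2, 10+0) = 10
r[3] = max(2+10, 10+2, 7+0) = 12
r[4] = max(2+12, 10+10, 7+2, 13+0) = 20
r[5] = max(2+20, 10+12, 7+10, 13+2, 15+0) = 22
r[6] = max(2+22, 10+20, 7+12, 13+10, 15+2, 22+0) = 30
Maximum revenue is $30.
Now minimize piece count subject to staying optimal: for each k, pieces[k] = 1 + min over i with p[i]+r[k−i]=r[k] of pieces[k−i].
pieces[3] = 2
pieces[4] = 2
pieces[5] = 3
pieces[6] = 3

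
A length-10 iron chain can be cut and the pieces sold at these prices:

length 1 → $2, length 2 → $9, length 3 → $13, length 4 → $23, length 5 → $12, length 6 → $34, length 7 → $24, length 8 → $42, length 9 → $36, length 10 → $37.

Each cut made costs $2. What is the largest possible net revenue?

55

Consider every possible first cut. v[k] is the best of p[i]+v[k−i] over all sellable i≤k, charging 2 whenever i<k.
v[1] = 2
v[2] = max(2+2-2, 9+0) = 9
v[3] = max(2+9-2, 9+2-2, 13+0) = 13
v[4] = max(2+13-2, 9+9-2, 13+2-2, 23+0) = 23
v[5] = max(2+23-2, 9+13-2, 13+9-2, 23+2-2, 12+0) = 23
v[6] = max(2+23-2, 9+23-2, 13+13-2, 23+9-2, 12+2-2, 34+0) = 34
v[7] = max(2+34-2, 9+23-2, 13+23-2, …, 34+2-2, 24+0) = 34
v[8] = max(2+34-2, 9+34-2, 13+23-2, …, 24+2-2, 42+0) = 44
v[9] = max(2+44-2, 9+34-2, 13+34-2, …, 42+2-2, 36+0) = 45
v[10] = max(2+45-2, 9+44-2, 13+34-2, …, 36+2-2, 37+0) = 55
One optimal plan: pieces 6 + 4 (1 cut) → $57 − $2 = $55.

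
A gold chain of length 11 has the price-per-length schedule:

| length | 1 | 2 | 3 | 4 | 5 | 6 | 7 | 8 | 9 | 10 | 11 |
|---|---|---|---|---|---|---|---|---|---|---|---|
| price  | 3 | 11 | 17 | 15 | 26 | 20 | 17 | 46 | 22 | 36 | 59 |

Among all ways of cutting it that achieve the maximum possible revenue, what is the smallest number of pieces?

2

Let r[k] be the best obtainable value from length k. For each k, try every first piece i and keep the best of price[i] + r[k−i].
r[1] = 3
r[2] = 11
r[3] = 17
r[4] = 22  (first piece 2, then r[2]=11)
r[5] = 28  (first piece 2, then r[3]=17)
r[6] = 34  (first piece 3, then r[3]=17)
r[7] = 39  (first piece 2, then r[5]=28)
r[8] = 46
r[9] = 51  (first piece 3, then r[6]=34)
r[10] = 57  (first piece 2, then r[8]=46)
r[11] = 63  (first piece 3, then r[8]=46)
Maximum revenue is $63.
Now minimize piece count subject to staying optimal: for each k, pieces[k] = 1 + min over i with p[i]+r[k−i]=r[k] of pieces[k−i].
pieces[8] = 1
pieces[9] = 3
pieces[10] = 2
pieces[11] = 2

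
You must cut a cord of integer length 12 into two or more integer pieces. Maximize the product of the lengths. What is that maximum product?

81

Fill P[k] for k=2..12: at each k try every first piece i and multiply by the better of (k−i) uncut or P[k−i].
P[2] = 1×max(1,0) = 1×1 = 1
P[3] = 1×max(2,1) = 1×2 = 2
P[4] = 2×max(2,1) = 2×2 = 4
P[5] = 2×max(3,2) = 2×3 = 6
P[6] = 3×max(3,2) = 3×3 = 9
P[7] = 2×max(5,6) = 2×6 = 12
P[8] = 2×max(6,9) = 2×9 = 18
P[9] = 3×max(6,9) = 3×9 = 27
P[10] = 2×max(8,18) = 2×18 = 36
P[11] = 2×max(9,27) = 2×27 = 54
P[12] = 3×max(9,27) = 3×27 = 81
One optimal split: 3 + 3 + 3 + 3; product 3×3×3×3 = 81.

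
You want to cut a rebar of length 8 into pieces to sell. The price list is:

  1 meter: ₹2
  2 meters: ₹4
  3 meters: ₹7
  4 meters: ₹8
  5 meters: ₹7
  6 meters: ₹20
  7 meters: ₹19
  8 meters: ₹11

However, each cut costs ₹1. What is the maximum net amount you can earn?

23

Consider every possible first cut. v[k] is the best of p[i]+v[k−i] over all sellable i≤k, charging 1 whenever i<k.
v[1] = 2
v[2] = 4
v[3] = 7
v[4] = 8  (first piece 1, then v[3]=7)
v[5] = 10  (first piece 2, then v[3]=7)
v[6] = 20
v[7] = 21  (first piece 1, then v[6]=20)
v[8] = 23  (first piece 2, then v[6]=20)
One optimal plan: pieces 6 + 2 (1 cut) → ₹24 − ₹1 = ₹23.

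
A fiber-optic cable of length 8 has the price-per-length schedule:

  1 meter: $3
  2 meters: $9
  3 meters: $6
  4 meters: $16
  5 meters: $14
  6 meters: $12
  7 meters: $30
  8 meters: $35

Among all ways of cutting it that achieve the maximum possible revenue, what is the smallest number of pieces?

4

Let r[k] be the best obtainable value from length k. For each k, try every first piece i and keep the best of price[i] + r[k−i].
r[1] = 3
r[2] = max(3+3, 9+0) = 9
r[3] = max(3+9, 9+3, 6+0) = 12
r[4] = max(3+12, 9+9, 6+3, 16+0) = 18
r[5] = max(3+18, 9+12, 6+9, 16+3, 14+0) = 21
r[6] = max(3+21, 9+18, 6+12, 16+9, 14+3, 12+0) = 27
r[7] = max(3+27, 9+21, 6+18, …, 12+3, 30+0) = 30
r[8] = max(3+30, 9+27, 6+21, …, 30+3, 35+0) = 36
Maximum revenue is $36.
Now minimize piece count subject to staying optimal: for each k, pieces[k] = 1 + min over i with p[i]+r[k−i]=r[k] of pieces[k−i].
pieces[5] = 3
pieces[6] = 3
pieces[7] = 1
pieces[8] = 4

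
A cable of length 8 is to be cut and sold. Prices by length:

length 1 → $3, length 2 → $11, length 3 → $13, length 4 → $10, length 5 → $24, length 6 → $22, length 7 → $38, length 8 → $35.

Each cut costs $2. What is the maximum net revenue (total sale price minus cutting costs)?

Build r[k] bottom-up: r[k] = max over allowed piece i of (p[i] + r[k−i]) − 2 per cut.
r[1] = 3
r[2] = 11
r[3] = 13
r[4] = 20  (first piece 2, then r[2]=11)
r[5] = 24
r[6] = 29  (first piece 2, then r[4]=20)
r[7] = 38
r[8] = 39  (first piece 1, then r[7]=38)
One optimal plan: pieces 7 + 1 (1 cut) → $41 − $2 = $39.

39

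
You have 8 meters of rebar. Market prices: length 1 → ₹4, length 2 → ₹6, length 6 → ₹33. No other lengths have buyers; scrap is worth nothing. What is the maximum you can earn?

Consider every possible first cut. best[k] is the best of p[i]+best[k−i] over all sellable i≤k.
best[1] = 4
best[2] = max(4+4, 6+0) = 8
best[3] = max(4+8, 6+4) = 12
best[4] = max(4+12, 6+8) = 16
best[5] = max(4+16, 6+12) = 20
best[6] = max(4+20, 6+16, 33+0) = 33
best[7] = max(4+33, 6+20, 33+4) = 37
best[8] = max(4+37, 6+33, 33+8) = 41
One optimal cutting: 6 + 1 + 1 → ₹41.

41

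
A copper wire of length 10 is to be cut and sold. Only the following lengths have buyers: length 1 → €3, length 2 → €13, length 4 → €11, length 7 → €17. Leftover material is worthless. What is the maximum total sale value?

Consider every possible first cut. f[k] is the best of p[i]+f[k−i] over all sellable i≤k.
f[1] = 3
f[2] = max(3+3, 13+0) = 13
f[3] = max(3+13, 13+3) = 16
f[4] = max(3+16, 13+13, 11+0) = 26
f[5] = max(3+26, 13+16, 11+3) = 29
f[6] = max(3+29, 13+26, 11+13) = 39
f[7] = max(3+39, 13+29, 11+16, 17+0) = 42
f[8] = max(3+42, 13+39, 11+26, 17+3) = 52
f[9] = max(3+52, 13+42, 11+29, 17+13) = 55
f[10] = max(3+55, 13+52, 11+39, 17+16) = 65
One optimal cutting: 2 + 2 + 2 + 2 + 2 → €65.

65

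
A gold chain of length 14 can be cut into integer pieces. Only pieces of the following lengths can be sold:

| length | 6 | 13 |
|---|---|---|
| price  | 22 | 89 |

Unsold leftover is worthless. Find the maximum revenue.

89

Consider every possible first cut. r[k] is the best of p[i]+r[k−i] over all sellable i≤k.
r[1] = 0
r[2] = 0
r[3] = 0
r[4] = 0
r[5] = 0
r[6] = 22
r[7] = 22
r[8] = 22
r[9] = 22
r[10] = 22
r[11] = 22
r[12] = 44  (first piece 6, then r[6]=22)
r[13] = 89
r[14] = 89
One optimal cutting: pieces 13 with 1 inch of scrap → $89.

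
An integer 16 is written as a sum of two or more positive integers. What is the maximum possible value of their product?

Let m[k] be the best product for length k (with at least one cut). For each first piece i, the rest contributes max(k−i, m[k−i]).
m[2] = 1·max(1,0) = 1·1 = 1
m[3] = 1·max(2,1) = 1·2 = 2
m[4] = 2·max(2,1) = 2·2 = 4
m[5] = 2·max(3,2) = 2·3 = 6
m[6] = 3·max(3,2) = 3·3 = 9
m[7] = 2·max(5,6) = 2·6 = 12
m[8] = 2·max(6,9) = 2·9 = 18
m[9] = 3·max(6,9) = 3·9 = 27
m[10] = 2·max(8,18) = 2·18 = 36
m[11] = 2·max(9,27) = 2·27 = 54
m[12] = 3·max(9,27) = 3·27 = 81
m[13] = 2·max(11,54) = 2·54 = 108
m[14] = 2·max(12,81) = 2·81 = 162
m[15] = 3·max(12,81) = 3·81 = 243
m[16] = 2·max(14,162) = 2·162 = 324
One optimal split: 3 + 3 + 3 + 3 + 2 + 2; product 3·3·3·3·2·2 = 324.

324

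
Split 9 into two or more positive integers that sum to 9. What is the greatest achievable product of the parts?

Define prod[k] = max over 1≤i<k of i · max(k−i, prod[k−i]); the inner max lets the remainder stay uncut if that's better.
prod[2] = 1×max(1,0) = 1×1 = 1
prod[3] = 1×max(2,1) = 1×2 = 2
prod[4] = 2×max(2,1) = 2×2 = 4
prod[5] = 2×max(3,2) = 2×3 = 6
prod[6] = 3×max(3,2) = 3×3 = 9
prod[7] = 2×max(5,6) = 2×6 = 12
prod[8] = 2×max(6,9) = 2×9 = 18
prod[9] = 3×max(6,9) = 3×9 = 27
One optimal split: 3 + 3 + 3; product 3×3×3 = 27.

27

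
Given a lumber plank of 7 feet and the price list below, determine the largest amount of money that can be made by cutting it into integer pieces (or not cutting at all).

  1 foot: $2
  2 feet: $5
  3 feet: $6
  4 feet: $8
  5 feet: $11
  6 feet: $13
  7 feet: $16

17

Let best[k] be the best obtainable value from length k. For each k, try every first piece i and keep the best of price[i] + best[k−i].
best[1] = 2
best[2] = max(2+2, 5+0) = 5
best[3] = max(2+5, 5+2, 6+0) = 7
best[4] = max(2+7, 5+5, 6+2, 8+0) = 10
best[5] = max(2+10, 5+7, 6+5, 8+2, 11+0) = 12
best[6] = max(2+12, 5+10, 6+7, 8+5, 11+2, 13+0) = 15
best[7] = max(2+15, 5+12, 6+10, …, 13+2, 16+0) = 17
One optimal cutting: 2 + 2 + 2 + 1 → $5 + $5 + $5 + $2 = $17.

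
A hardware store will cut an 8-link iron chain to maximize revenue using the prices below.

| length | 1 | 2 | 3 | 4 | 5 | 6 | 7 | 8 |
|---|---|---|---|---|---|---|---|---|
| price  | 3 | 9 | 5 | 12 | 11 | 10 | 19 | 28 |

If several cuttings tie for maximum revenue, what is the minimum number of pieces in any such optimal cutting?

4

Build r[k] bottom-up: r[k] = max over allowed piece i of (p[i] + r[k−i]).
r[1] = 3
r[2] = 9
r[3] = 12  (first piece 1, then r[2]=9)
r[4] = 18  (first piece 2, then r[2]=9)
r[5] = 21  (first piece 1, then r[4]=18)
r[6] = 27  (first piece 2, then r[4]=18)
r[7] = 30  (first piece 1, then r[6]=27)
r[8] = 36  (first piece 2, then r[6]=27)
Maximum revenue is $36.
Now minimize piece count subject to staying optimal: for each k, pieces[k] = 1 + min over i with p[i]+r[k−i]=r[k] of pieces[k−i].
pieces[5] = 3
pieces[6] = 3
pieces[7] = 4
pieces[8] = 4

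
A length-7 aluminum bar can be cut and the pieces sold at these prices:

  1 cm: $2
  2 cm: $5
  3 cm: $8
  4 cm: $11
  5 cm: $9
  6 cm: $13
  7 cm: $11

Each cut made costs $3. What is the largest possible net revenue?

16

Consider every possible first cut. net[k] is the best of p[i]+net[k−i] over all sellable i≤k, charging 3 whenever i<k.
net[1] = 2
net[2] = max(2+2-3, 5+0) = 5
net[3] = max(2+5-3, 5+2-3, 8+0) = 8
net[4] = max(2+8-3, 5+5-3, 8+2-3, 11+0) = 11
net[5] = max(2+11-3, 5+8-3, 8+5-3, 11+2-3, 9+0) = 10
net[6] = max(2+10-3, 5+11-3, 8+8-3, 11+5-3, 9+2-3, 13+0) = 13
net[7] = max(2+13-3, 5+10-3, 8+11-3, …, 13+2-3, 11+0) = 16
One optimal plan: pieces 4 + 3 (1 cut) → $19 − $3 = $16.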